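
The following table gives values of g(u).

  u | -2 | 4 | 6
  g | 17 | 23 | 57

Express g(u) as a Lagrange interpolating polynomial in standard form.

L_0(u) = (u - 4)(u - 6) / [48] = (1/48)u^2 - (5/24)u + 1/2
L_1(u) = (u + 2)(u - 6) / [-12] = -(1/12)u^2 + (1/3)u + 1
L_2(u) = (u + 2)(u - 4) / [16] = (1/16)u^2 - (1/8)u - 1/2
g(u) = 17·L_0 + 23·L_1 + 57·L_2
  17·L_0(u) = (17/48)u^2 - (85/24)u + 17/2
  23·L_1(u) = -(23/12)u^2 + (23/3)u + 23
  57·L_2(u) = (57/16)u^2 - (57/8)u - 57/2
Adding term by term: 2u^2 - 3u + 3

g(u) = 2u^2 - 3u + 3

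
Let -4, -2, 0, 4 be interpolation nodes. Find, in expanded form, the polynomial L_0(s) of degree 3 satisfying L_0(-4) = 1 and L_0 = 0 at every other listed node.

L_0(s) = (s + 2)s(s - 4) / [(-2)·(-4)·(-8)]
       = (s^3 - 2s^2 - 8s) / (-64)

L_0(s) = -(1/64)s^3 + (1/32)s^2 + (1/8)s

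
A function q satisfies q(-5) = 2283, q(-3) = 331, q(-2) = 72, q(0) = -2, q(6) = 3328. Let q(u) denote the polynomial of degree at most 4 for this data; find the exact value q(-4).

978

Evaluate each Lagrange basis at u = -4:
L_0(-4) = (-1)·(-2)·(-4)·(-10)/[(-2)·(-3)·(-5)·(-11)] = 8/33
L_1(-4) = (1)·(-2)·(-4)·(-10)/[(2)·(-1)·(-3)·(-9)] = 40/27
L_2(-4) = (1)·(-1)·(-4)·(-10)/[(3)·(1)·(-2)·(-8)] = -5/6
L_3(-4) = (1)·(-1)·(-2)·(-10)/[(5)·(3)·(2)·(-6)] = 1/9
L_4(-4) = (1)·(-1)·(-2)·(-4)/[(11)·(9)·(8)·(6)] = -1/594
Sum: 2283·(8/33) + 331·(40/27) + 72·(-5/6) + (-2)·(1/9) + 3328·(-1/594) = 978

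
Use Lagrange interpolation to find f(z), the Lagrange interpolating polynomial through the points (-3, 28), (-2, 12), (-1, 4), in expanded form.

Build the Lagrange basis polynomials:
L_0(z) = (z + 2)(z + 1) / [2] = (1/2)z^2 + (3/2)z + 1
L_1(z) = (z + 3)(z + 1) / [-1] = -z^2 - 4z - 3
L_2(z) = (z + 3)(z + 2) / [2] = (1/2)z^2 + (5/2)z + 3
f(z) = 28·L_0 + 12·L_1 + 4·L_2
  28·L_0(z) = 14z^2 + 42z + 28
  12·L_1(z) = -12z^2 - 48z - 36
  4·L_2(z) = 2z^2 + 10z + 12
Adding term by term: 4z^2 + 4z + 4

f(z) = 4z^2 + 4z + 4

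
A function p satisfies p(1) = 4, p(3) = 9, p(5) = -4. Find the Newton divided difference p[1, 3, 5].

p[1,3] = (9 - 4) / (3 - 1) = 5/2
p[3,5] = (-4 - 9) / (5 - 3) = -13/2
p[1,3,5] = (-13/2 - 5/2) / (5 - 1) = -9/4

-9/4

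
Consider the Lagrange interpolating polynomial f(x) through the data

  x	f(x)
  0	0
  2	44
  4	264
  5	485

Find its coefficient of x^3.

3

The leading coefficient equals the top divided difference f[0,2,4,5].
f[0,2] = (44 - 0) / (2 - 0) = 22
f[2,4] = (264 - 44) / (4 - 2) = 110
f[4,5] = (485 - 264) / (5 - 4) = 221
f[0,2,4] = (110 - 22) / (4 - 0) = 22
f[2,4,5] = (221 - 110) / (5 - 2) = 37
f[0,2,4,5] = (37 - 22) / (5 - 0) = 3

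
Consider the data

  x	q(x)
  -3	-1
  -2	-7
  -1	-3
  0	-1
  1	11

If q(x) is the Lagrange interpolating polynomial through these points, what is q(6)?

L_0(6) = (8)·(7)·(6)·(5)/[(-1)·(-2)·(-3)·(-4)] = 70
L_1(6) = (9)·(7)·(6)·(5)/[(1)·(-1)·(-2)·(-3)] = -315
L_2(6) = (9)·(8)·(6)·(5)/[(2)·(1)·(-1)·(-2)] = 540
L_3(6) = (9)·(8)·(7)·(5)/[(3)·(2)·(1)·(-1)] = -420
L_4(6) = (9)·(8)·(7)·(6)/[(4)·(3)·(2)·(1)] = 126
Sum: (-1)·(70) + (-7)·(-315) + (-3)·(540) + (-1)·(-420) + 11·(126) = 2321

2321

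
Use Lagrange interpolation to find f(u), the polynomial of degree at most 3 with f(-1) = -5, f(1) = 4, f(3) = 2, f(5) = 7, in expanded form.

L_0(u) = (u - 1)(u - 3)(u - 5) / [-48] = -(1/48)u^3 + (3/16)u^2 - (23/48)u + 5/16
L_1(u) = (u + 1)(u - 3)(u - 5) / [16] = (1/16)u^3 - (7/16)u^2 + (7/16)u + 15/16
L_2(u) = (u + 1)(u - 1)(u - 5) / [-16] = -(1/16)u^3 + (5/16)u^2 + (1/16)u - 5/16
L_3(u) = (u + 1)(u - 1)(u - 3) / [48] = (1/48)u^3 - (1/16)u^2 - (1/48)u + 1/16
f(u) = (-5)·L_0 + 4·L_1 + 2·L_2 + 7·L_3
  (-5)·L_0(u) = (5/48)u^3 - (15/16)u^2 + (115/48)u - 25/16
  4·L_1(u) = (1/4)u^3 - (7/4)u^2 + (7/4)u + 15/4
  2·L_2(u) = -(1/8)u^3 + (5/8)u^2 + (1/8)u - 5/8
  7·L_3(u) = (7/48)u^3 - (7/16)u^2 - (7/48)u + 7/16
Adding term by term: (3/8)u^3 - (5/2)u^2 + (33/8)u + 2

f(u) = (3/8)u^3 - (5/2)u^2 + (33/8)u + 2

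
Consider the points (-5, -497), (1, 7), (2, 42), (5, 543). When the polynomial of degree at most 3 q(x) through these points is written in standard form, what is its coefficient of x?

Build the Lagrange basis polynomials:
L_0(x) = (x - 1)(x - 2)(x - 5) / [-420] = -(1/420)x^3 + (2/105)x^2 - (17/420)x + 1/42
L_1(x) = (x + 5)(x - 2)(x - 5) / [24] = (1/24)x^3 - (1/12)x^2 - (25/24)x + 25/12
L_2(x) = (x + 5)(x - 1)(x - 5) / [-21] = -(1/21)x^3 + (1/21)x^2 + (25/21)x - 25/21
L_3(x) = (x + 5)(x - 1)(x - 2) / [120] = (1/120)x^3 + (1/60)x^2 - (13/120)x + 1/12
q(x) = (-497)·L_0 + 7·L_1 + 42·L_2 + 543·L_3
Only the coefficient of x is needed; take it from each L_i and combine:
(-497)·(-17/420) + 7·(-25/24) + 42·(25/21) + 543·(-13/120) = 4

4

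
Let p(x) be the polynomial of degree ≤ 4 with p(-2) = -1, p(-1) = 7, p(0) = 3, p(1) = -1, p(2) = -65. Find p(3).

-321

Evaluate each Lagrange basis at x = 3:
L_0(3) = (4)·(3)·(2)·(1)/[(-1)·(-2)·(-3)·(-4)] = 1
L_1(3) = (5)·(3)·(2)·(1)/[(1)·(-1)·(-2)·(-3)] = -5
L_2(3) = (5)·(4)·(2)·(1)/[(2)·(1)·(-1)·(-2)] = 10
L_3(3) = (5)·(4)·(3)·(1)/[(3)·(2)·(1)·(-1)] = -10
L_4(3) = (5)·(4)·(3)·(2)/[(4)·(3)·(2)·(1)] = 5
Sum: (-1)·(1) + 7·(-5) + 3·(10) + (-1)·(-10) + (-65)·(5) = -321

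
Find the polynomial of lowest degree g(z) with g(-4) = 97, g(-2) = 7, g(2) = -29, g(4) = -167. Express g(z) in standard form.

L_0(z) = (z + 2)(z - 2)(z - 4) / [-96] = -(1/96)z^3 + (1/24)z^2 + (1/24)z - 1/6
L_1(z) = (z + 4)(z - 2)(z - 4) / [48] = (1/48)z^3 - (1/24)z^2 - (1/3)z + 2/3
L_2(z) = (z + 4)(z + 2)(z - 4) / [-48] = -(1/48)z^3 - (1/24)z^2 + (1/3)z + 2/3
L_3(z) = (z + 4)(z + 2)(z - 2) / [96] = (1/96)z^3 + (1/24)z^2 - (1/24)z - 1/6
g(z) = 97·L_0 + 7·L_1 + (-29)·L_2 + (-167)·L_3
  97·L_0(z) = -(97/96)z^3 + (97/24)z^2 + (97/24)z - 97/6
  7·L_1(z) = (7/48)z^3 - (7/24)z^2 - (7/3)z + 14/3
  (-29)·L_2(z) = (29/48)z^3 + (29/24)z^2 - (29/3)z - 58/3
  (-167)·L_3(z) = -(167/96)z^3 - (167/24)z^2 + (167/24)z + 167/6
Adding term by term: -2z^3 - 2z^2 - z - 3

g(z) = -2z^3 - 2z^2 - z - 3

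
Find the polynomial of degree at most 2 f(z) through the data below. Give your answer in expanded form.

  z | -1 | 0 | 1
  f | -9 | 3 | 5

f(z) = -5z^2 + 7z + 3

L_0(z) = z(z - 1) / [2] = (1/2)z^2 - (1/2)z
L_1(z) = (z + 1)(z - 1) / [-1] = -z^2 + 1
L_2(z) = (z + 1)z / [2] = (1/2)z^2 + (1/2)z
f(z) = (-9)·L_0 + 3·L_1 + 5·L_2
  (-9)·L_0(z) = -(9/2)z^2 + (9/2)z
  3·L_1(z) = -3z^2 + 3
  5·L_2(z) = (5/2)z^2 + (5/2)z
Adding term by term: -5z^2 + 7z + 3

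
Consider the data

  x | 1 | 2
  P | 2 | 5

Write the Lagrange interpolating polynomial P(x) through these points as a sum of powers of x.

L_0(x) = (x - 2) / [-1] = -x + 2
L_1(x) = (x - 1) / [1] = x - 1
P(x) = 2·L_0 + 5·L_1
  2·L_0(x) = -2x + 4
  5·L_1(x) = 5x - 5
Adding term by term: 3x - 1

P(x) = 3x - 1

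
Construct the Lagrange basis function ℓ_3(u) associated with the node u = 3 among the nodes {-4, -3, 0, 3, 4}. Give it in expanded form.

ℓ_3(u) = -(1/126)u^4 - (1/42)u^3 + (8/63)u^2 + (8/21)u

ℓ_3(u) = (u + 4)(u + 3)u(u - 4) / [(7)·(6)·(3)·(-1)]
       = (u^4 + 3u^3 - 16u^2 - 48u) / (-126)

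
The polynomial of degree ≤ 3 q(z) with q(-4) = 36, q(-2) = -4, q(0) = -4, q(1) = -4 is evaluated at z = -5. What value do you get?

Using Newton's divided-difference form:
q[-4,-2] = (-4 - 36) / (-2 - (-4)) = -20
q[-2,0] = (-4 - (-4)) / (0 - (-2)) = 0
q[0,1] = (-4 - (-4)) / (1 - 0) = 0
q[-4,-2,0] = (0 - (-20)) / (0 - (-4)) = 5
q[-2,0,1] = (0 - 0) / (1 - (-2)) = 0
q[-4,-2,0,1] = (0 - 5) / (1 - (-4)) = -1
q(-5) = 36 + (-20)·(-1) + 5·(-1)·(-3) + (-1)·(-1)·(-3)·(-5) = 86

86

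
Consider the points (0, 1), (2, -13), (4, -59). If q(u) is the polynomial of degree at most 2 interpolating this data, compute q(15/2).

-433/2

L_0(15/2) = (11/2)·(7/2)/[(-2)·(-4)] = 77/32
L_1(15/2) = (15/2)·(7/2)/[(2)·(-2)] = -105/16
L_2(15/2) = (15/2)·(11/2)/[(4)·(2)] = 165/32
Sum: 1·(77/32) + (-13)·(-105/16) + (-59)·(165/32) = -433/2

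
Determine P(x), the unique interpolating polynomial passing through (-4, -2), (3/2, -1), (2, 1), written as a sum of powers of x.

Build the Lagrange basis polynomials:
L_0(x) = (x - 3/2)(x - 2) / [33] = (1/33)x^2 - (7/66)x + 1/11
L_1(x) = (x + 4)(x - 2) / [-11/4] = -(4/11)x^2 - (8/11)x + 32/11
L_2(x) = (x + 4)(x - 3/2) / [3] = (1/3)x^2 + (5/6)x - 2
P(x) = (-2)·L_0 + (-1)·L_1 + 1·L_2
  (-2)·L_0(x) = -(2/33)x^2 + (7/33)x - 2/11
  (-1)·L_1(x) = (4/11)x^2 + (8/11)x - 32/11
  1·L_2(x) = (1/3)x^2 + (5/6)x - 2
Adding term by term: (7/11)x^2 + (39/22)x - 56/11

P(x) = (7/11)x^2 + (39/22)x - 56/11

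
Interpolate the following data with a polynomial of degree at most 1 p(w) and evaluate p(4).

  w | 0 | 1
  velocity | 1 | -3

-15

Evaluate each Lagrange basis at w = 4:
L_0(4) = (3)/[(-1)] = -3
L_1(4) = (4)/[(1)] = 4
Sum: 1·(-3) + (-3)·(4) = -15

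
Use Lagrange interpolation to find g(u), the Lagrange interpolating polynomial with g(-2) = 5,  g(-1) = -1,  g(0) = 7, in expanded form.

Build the Lagrange basis polynomials:
L_0(u) = (u + 1)u / [2] = (1/2)u^2 + (1/2)u
L_1(u) = (u + 2)u / [-1] = -u^2 - 2u
L_2(u) = (u + 2)(u + 1) / [2] = (1/2)u^2 + (3/2)u + 1
g(u) = 5·L_0 + (-1)·L_1 + 7·L_2
  5·L_0(u) = (5/2)u^2 + (5/2)u
  (-1)·L_1(u) = u^2 + 2u
  7·L_2(u) = (7/2)u^2 + (21/2)u + 7
Adding term by term: 7u^2 + 15u + 7

g(u) = 7u^2 + 15u + 7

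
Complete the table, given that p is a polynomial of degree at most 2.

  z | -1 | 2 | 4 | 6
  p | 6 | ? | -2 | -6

54/35

The 3 known values determine p uniquely (degree ≤ 2).
L_0(2) = (-2)·(-4)/[(-5)·(-7)] = 8/35
L_1(2) = (3)·(-4)/[(5)·(-2)] = 6/5
L_2(2) = (3)·(-2)/[(7)·(2)] = -3/7
Sum: 6·(8/35) + (-2)·(6/5) + (-6)·(-3/7) = 54/35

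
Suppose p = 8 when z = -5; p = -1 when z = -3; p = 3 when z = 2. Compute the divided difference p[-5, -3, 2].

p[-5,-3] = (-1 - 8) / (-3 - (-5)) = -9/2
p[-3,2] = (3 - (-1)) / (2 - (-3)) = 4/5
p[-5,-3,2] = (4/5 - (-9/2)) / (2 - (-5)) = 53/70

53/70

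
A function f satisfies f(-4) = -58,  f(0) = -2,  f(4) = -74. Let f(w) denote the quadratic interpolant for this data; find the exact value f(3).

Evaluate each Lagrange basis at w = 3:
L_0(3) = (3)·(-1)/[(-4)·(-8)] = -3/32
L_1(3) = (7)·(-1)/[(4)·(-4)] = 7/16
L_2(3) = (7)·(3)/[(8)·(4)] = 21/32
Sum: (-58)·(-3/32) + (-2)·(7/16) + (-74)·(21/32) = -44

-44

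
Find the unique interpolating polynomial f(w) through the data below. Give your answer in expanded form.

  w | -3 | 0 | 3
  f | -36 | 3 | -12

f(w) = -3w^2 + 4w + 3

Newton's divided differences:
f[-3,0] = (3 - (-36)) / (0 - (-3)) = 13
f[0,3] = (-12 - 3) / (3 - 0) = -5
f[-3,0,3] = (-5 - 13) / (3 - (-3)) = -3
f(w) = -36 + 13·(w + 3) + (-3)·(w + 3)w
Expanding: f(w) = -3w^2 + 4w + 3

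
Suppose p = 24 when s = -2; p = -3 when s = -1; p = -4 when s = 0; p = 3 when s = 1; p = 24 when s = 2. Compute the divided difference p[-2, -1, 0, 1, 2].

1

p[-2,-1] = (-3 - 24) / (-1 - (-2)) = -27
p[-1,0] = (-4 - (-3)) / (0 - (-1)) = -1
p[0,1] = (3 - (-4)) / (1 - 0) = 7
p[1,2] = (24 - 3) / (2 - 1) = 21
p[-2,-1,0] = (-1 - (-27)) / (0 - (-2)) = 13
p[-1,0,1] = (7 - (-1)) / (1 - (-1)) = 4
p[0,1,2] = (21 - 7) / (2 - 0) = 7
p[-2,-1,0,1] = (4 - 13) / (1 - (-2)) = -3
p[-1,0,1,2] = (7 - 4) / (2 - (-1)) = 1
p[-2,-1,0,1,2] = (1 - (-3)) / (2 - (-2)) = 1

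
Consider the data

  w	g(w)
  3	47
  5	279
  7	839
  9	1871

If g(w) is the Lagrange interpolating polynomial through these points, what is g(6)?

Evaluate each Lagrange basis at w = 6:
L_0(6) = (1)·(-1)·(-3)/[(-2)·(-4)·(-6)] = -1/16
L_1(6) = (3)·(-1)·(-3)/[(2)·(-2)·(-4)] = 9/16
L_2(6) = (3)·(1)·(-3)/[(4)·(2)·(-2)] = 9/16
L_3(6) = (3)·(1)·(-1)/[(6)·(4)·(2)] = -1/16
Sum: 47·(-1/16) + 279·(9/16) + 839·(9/16) + 1871·(-1/16) = 509

509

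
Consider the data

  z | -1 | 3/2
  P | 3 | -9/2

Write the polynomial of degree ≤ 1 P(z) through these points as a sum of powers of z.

Build the Lagrange basis polynomials:
L_0(z) = (z - 3/2) / [-5/2] = -(2/5)z + 3/5
L_1(z) = (z + 1) / [5/2] = (2/5)z + 2/5
P(z) = 3·L_0 + (-9/2)·L_1
  3·L_0(z) = -(6/5)z + 9/5
  (-9/2)·L_1(z) = -(9/5)z - 9/5
Adding term by term: -3z

P(z) = -3z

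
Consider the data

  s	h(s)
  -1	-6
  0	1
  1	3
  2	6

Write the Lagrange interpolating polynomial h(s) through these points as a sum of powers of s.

h(s) = s^3 - (5/2)s^2 + (7/2)s + 1

Build the Lagrange basis polynomials:
L_0(s) = s(s - 1)(s - 2) / [-6] = -(1/6)s^3 + (1/2)s^2 - (1/3)s
L_1(s) = (s + 1)(s - 1)(s - 2) / [2] = (1/2)s^3 - s^2 - (1/2)s + 1
L_2(s) = (s + 1)s(s - 2) / [-2] = -(1/2)s^3 + (1/2)s^2 + s
L_3(s) = (s + 1)s(s - 1) / [6] = (1/6)s^3 - (1/6)s
h(s) = (-6)·L_0 + 1·L_1 + 3·L_2 + 6·L_3
  (-6)·L_0(s) = s^3 - 3s^2 + 2s
  1·L_1(s) = (1/2)s^3 - s^2 - (1/2)s + 1
  3·L_2(s) = -(3/2)s^3 + (3/2)s^2 + 3s
  6·L_3(s) = s^3 - s
Adding term by term: s^3 - (5/2)s^2 + (7/2)s + 1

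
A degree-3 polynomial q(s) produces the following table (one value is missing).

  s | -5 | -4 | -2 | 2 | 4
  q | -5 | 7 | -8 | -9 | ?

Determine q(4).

775/7

The 4 known values determine q uniquely (degree ≤ 3).
L_0(4) = (8)·(6)·(2)/[(-1)·(-3)·(-7)] = -32/7
L_1(4) = (9)·(6)·(2)/[(1)·(-2)·(-6)] = 9
L_2(4) = (9)·(8)·(2)/[(3)·(2)·(-4)] = -6
L_3(4) = (9)·(8)·(6)/[(7)·(6)·(4)] = 18/7
Sum: (-5)·(-32/7) + 7·(9) + (-8)·(-6) + (-9)·(18/7) = 775/7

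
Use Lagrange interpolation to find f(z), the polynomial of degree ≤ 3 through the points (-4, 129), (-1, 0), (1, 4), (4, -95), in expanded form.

Build the Lagrange basis polynomials:
L_0(z) = (z + 1)(z - 1)(z - 4) / [-120] = -(1/120)z^3 + (1/30)z^2 + (1/120)z - 1/30
L_1(z) = (z + 4)(z - 1)(z - 4) / [30] = (1/30)z^3 - (1/30)z^2 - (8/15)z + 8/15
L_2(z) = (z + 4)(z + 1)(z - 4) / [-30] = -(1/30)z^3 - (1/30)z^2 + (8/15)z + 8/15
L_3(z) = (z + 4)(z + 1)(z - 1) / [120] = (1/120)z^3 + (1/30)z^2 - (1/120)z - 1/30
f(z) = 129·L_0 + 0·L_1 + 4·L_2 + (-95)·L_3
  129·L_0(z) = -(43/40)z^3 + (43/10)z^2 + (43/40)z - 43/10
  0·L_1(z) = 0
  4·L_2(z) = -(2/15)z^3 - (2/15)z^2 + (32/15)z + 32/15
  (-95)·L_3(z) = -(19/24)z^3 - (19/6)z^2 + (19/24)z + 19/6
Adding term by term: -2z^3 + z^2 + 4z + 1

f(z) = -2z^3 + z^2 + 4z + 1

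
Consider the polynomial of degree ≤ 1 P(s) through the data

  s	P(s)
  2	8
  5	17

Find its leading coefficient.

3

L_0(s) = (s - 5) / [-3] = -(1/3)s + 5/3
L_1(s) = (s - 2) / [3] = (1/3)s - 2/3
P(s) = 8·L_0 + 17·L_1
Only the coefficient of s is needed; take it from each L_i and combine:
8·(-1/3) + 17·(1/3) = 3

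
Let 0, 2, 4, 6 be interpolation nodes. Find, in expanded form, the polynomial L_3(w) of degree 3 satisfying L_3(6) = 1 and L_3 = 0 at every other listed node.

L_3(w) = w(w - 2)(w - 4) / [(6)·(4)·(2)]
       = (w^3 - 6w^2 + 8w) / (48)

L_3(w) = (1/48)w^3 - (1/8)w^2 + (1/6)w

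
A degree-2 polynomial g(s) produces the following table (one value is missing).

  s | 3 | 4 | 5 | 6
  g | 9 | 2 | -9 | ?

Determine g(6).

The 3 known values determine g uniquely (degree ≤ 2).
Evaluate each Lagrange basis at s = 6:
L_0(6) = (2)·(1)/[(-1)·(-2)] = 1
L_1(6) = (3)·(1)/[(1)·(-1)] = -3
L_2(6) = (3)·(2)/[(2)·(1)] = 3
Sum: 9·(1) + 2·(-3) + (-9)·(3) = -24

-24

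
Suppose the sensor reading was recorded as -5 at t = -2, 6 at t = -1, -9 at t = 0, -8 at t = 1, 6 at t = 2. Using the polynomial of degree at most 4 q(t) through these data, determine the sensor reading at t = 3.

Evaluate each Lagrange basis at t = 3:
L_0(3) = (4)·(3)·(2)·(1)/[(-1)·(-2)·(-3)·(-4)] = 1
L_1(3) = (5)·(3)·(2)·(1)/[(1)·(-1)·(-2)·(-3)] = -5
L_2(3) = (5)·(4)·(2)·(1)/[(2)·(1)·(-1)·(-2)] = 10
L_3(3) = (5)·(4)·(3)·(1)/[(3)·(2)·(1)·(-1)] = -10
L_4(3) = (5)·(4)·(3)·(2)/[(4)·(3)·(2)·(1)] = 5
Sum: (-5)·(1) + 6·(-5) + (-9)·(10) + (-8)·(-10) + 6·(5) = -15

-15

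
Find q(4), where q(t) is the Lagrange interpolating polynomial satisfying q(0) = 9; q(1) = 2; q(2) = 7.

53

Evaluate each Lagrange basis at t = 4:
L_0(4) = (3)·(2)/[(-1)·(-2)] = 3
L_1(4) = (4)·(2)/[(1)·(-1)] = -8
L_2(4) = (4)·(3)/[(2)·(1)] = 6
Sum: 9·(3) + 2·(-8) + 7·(6) = 53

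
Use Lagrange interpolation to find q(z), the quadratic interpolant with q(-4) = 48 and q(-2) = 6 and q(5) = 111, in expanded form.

q(z) = 4z^2 + 3z - 4

Build the Lagrange basis polynomials:
L_0(z) = (z + 2)(z - 5) / [18] = (1/18)z^2 - (1/6)z - 5/9
L_1(z) = (z + 4)(z - 5) / [-14] = -(1/14)z^2 + (1/14)z + 10/7
L_2(z) = (z + 4)(z + 2) / [63] = (1/63)z^2 + (2/21)z + 8/63
q(z) = 48·L_0 + 6·L_1 + 111·L_2
  48·L_0(z) = (8/3)z^2 - 8z - 80/3
  6·L_1(z) = -(3/7)z^2 + (3/7)z + 60/7
  111·L_2(z) = (37/21)z^2 + (74/7)z + 296/21
Adding term by term: 4z^2 + 3z - 4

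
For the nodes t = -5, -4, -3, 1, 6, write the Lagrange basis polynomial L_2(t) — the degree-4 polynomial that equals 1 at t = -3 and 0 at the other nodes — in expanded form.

L_2(t) = (t + 5)(t + 4)(t - 1)(t - 6) / [(2)·(1)·(-4)·(-9)]
       = (t^4 + 2t^3 - 37t^2 - 86t + 120) / (72)

L_2(t) = (1/72)t^4 + (1/36)t^3 - (37/72)t^2 - (43/36)t + 5/3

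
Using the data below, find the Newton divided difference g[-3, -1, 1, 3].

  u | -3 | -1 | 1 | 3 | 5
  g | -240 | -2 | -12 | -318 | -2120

g[-3,-1] = (-2 - (-240)) / (-1 - (-3)) = 119
g[-1,1] = (-12 - (-2)) / (1 - (-1)) = -5
g[1,3] = (-318 - (-12)) / (3 - 1) = -153
g[-3,-1,1] = (-5 - 119) / (1 - (-3)) = -31
g[-1,1,3] = (-153 - (-5)) / (3 - (-1)) = -37
g[-3,-1,1,3] = (-37 - (-31)) / (3 - (-3)) = -1

-1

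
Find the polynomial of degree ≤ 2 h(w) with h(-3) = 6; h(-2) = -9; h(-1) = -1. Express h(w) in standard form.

h(w) = (23/2)w^2 + (85/2)w + 30

L_0(w) = (w + 2)(w + 1) / [2] = (1/2)w^2 + (3/2)w + 1
L_1(w) = (w + 3)(w + 1) / [-1] = -w^2 - 4w - 3
L_2(w) = (w + 3)(w + 2) / [2] = (1/2)w^2 + (5/2)w + 3
h(w) = 6·L_0 + (-9)·L_1 + (-1)·L_2
  6·L_0(w) = 3w^2 + 9w + 6
  (-9)·L_1(w) = 9w^2 + 36w + 27
  (-1)·L_2(w) = -(1/2)w^2 - (5/2)w - 3
Adding term by term: (23/2)w^2 + (85/2)w + 30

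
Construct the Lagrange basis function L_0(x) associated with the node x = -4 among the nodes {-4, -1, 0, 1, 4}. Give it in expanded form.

L_0(x) = (1/480)x^4 - (1/120)x^3 - (1/480)x^2 + (1/120)x

L_0(x) = (x + 1)x(x - 1)(x - 4) / [(-3)·(-4)·(-5)·(-8)]
       = (x^4 - 4x^3 - x^2 + 4x) / (480)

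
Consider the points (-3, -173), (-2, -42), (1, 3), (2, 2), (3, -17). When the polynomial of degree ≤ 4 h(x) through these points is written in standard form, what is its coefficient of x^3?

Build the Lagrange basis polynomials:
L_0(x) = (x + 2)(x - 1)(x - 2)(x - 3) / [120] = (1/120)x^4 - (1/30)x^3 - (1/120)x^2 + (2/15)x - 1/10
L_1(x) = (x + 3)(x - 1)(x - 2)(x - 3) / [-60] = -(1/60)x^4 + (1/20)x^3 + (7/60)x^2 - (9/20)x + 3/10
L_2(x) = (x + 3)(x + 2)(x - 2)(x - 3) / [24] = (1/24)x^4 - (13/24)x^2 + 3/2
L_3(x) = (x + 3)(x + 2)(x - 1)(x - 3) / [-20] = -(1/20)x^4 - (1/20)x^3 + (11/20)x^2 + (9/20)x - 9/10
L_4(x) = (x + 3)(x + 2)(x - 1)(x - 2) / [60] = (1/60)x^4 + (1/30)x^3 - (7/60)x^2 - (2/15)x + 1/5
h(x) = (-173)·L_0 + (-42)·L_1 + 3·L_2 + 2·L_3 + (-17)·L_4
Only the coefficient of x^3 is needed; take it from each L_i and combine:
(-173)·(-1/30) + (-42)·(1/20) + 3·(0) + 2·(-1/20) + (-17)·(1/30) = 3

3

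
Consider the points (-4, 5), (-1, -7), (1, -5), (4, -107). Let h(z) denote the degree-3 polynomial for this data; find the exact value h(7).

L_0(7) = (8)·(6)·(3)/[(-3)·(-5)·(-8)] = -6/5
L_1(7) = (11)·(6)·(3)/[(3)·(-2)·(-5)] = 33/5
L_2(7) = (11)·(8)·(3)/[(5)·(2)·(-3)] = -44/5
L_3(7) = (11)·(8)·(6)/[(8)·(5)·(3)] = 22/5
Sum: 5·(-6/5) + (-7)·(33/5) + (-5)·(-44/5) + (-107)·(22/5) = -479

-479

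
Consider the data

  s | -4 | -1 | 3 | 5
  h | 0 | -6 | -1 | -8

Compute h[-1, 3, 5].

h[-1,3] = (-1 - (-6)) / (3 - (-1)) = 5/4
h[3,5] = (-8 - (-1)) / (5 - 3) = -7/2
h[-1,3,5] = (-7/2 - 5/4) / (5 - (-1)) = -19/24

-19/24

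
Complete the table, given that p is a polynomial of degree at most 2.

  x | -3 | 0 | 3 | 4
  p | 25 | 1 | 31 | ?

The 3 known values determine p uniquely (degree ≤ 2).
Evaluate each Lagrange basis at x = 4:
L_0(4) = (4)·(1)/[(-3)·(-6)] = 2/9
L_1(4) = (7)·(1)/[(3)·(-3)] = -7/9
L_2(4) = (7)·(4)/[(6)·(3)] = 14/9
Sum: 25·(2/9) + 1·(-7/9) + 31·(14/9) = 53

53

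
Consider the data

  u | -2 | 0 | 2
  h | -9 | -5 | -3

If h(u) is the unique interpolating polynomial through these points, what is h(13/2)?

-93/16

Using Newton's divided-difference form:
h[-2,0] = (-5 - (-9)) / (0 - (-2)) = 2
h[0,2] = (-3 - (-5)) / (2 - 0) = 1
h[-2,0,2] = (1 - 2) / (2 - (-2)) = -1/4
h(13/2) = -9 + 2·(17/2) + (-1/4)·(17/2)·(13/2) = -93/16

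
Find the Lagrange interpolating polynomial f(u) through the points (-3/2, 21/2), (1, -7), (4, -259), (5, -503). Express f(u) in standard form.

f(u) = -4u^3 - 3

Build the Lagrange basis polynomials:
L_0(u) = (u - 1)(u - 4)(u - 5) / [-715/8] = -(8/715)u^3 + (16/143)u^2 - (232/715)u + 32/143
L_1(u) = (u + 3/2)(u - 4)(u - 5) / [30] = (1/30)u^3 - (1/4)u^2 + (13/60)u + 1
L_2(u) = (u + 3/2)(u - 1)(u - 5) / [-33/2] = -(2/33)u^3 + (3/11)u^2 + (8/33)u - 5/11
L_3(u) = (u + 3/2)(u - 1)(u - 4) / [26] = (1/26)u^3 - (7/52)u^2 - (7/52)u + 3/13
f(u) = (21/2)·L_0 + (-7)·L_1 + (-259)·L_2 + (-503)·L_3
  (21/2)·L_0(u) = -(84/715)u^3 + (168/143)u^2 - (2436/715)u + 336/143
  (-7)·L_1(u) = -(7/30)u^3 + (7/4)u^2 - (91/60)u - 7
  (-259)·L_2(u) = (518/33)u^3 - (777/11)u^2 - (2072/33)u + 1295/11
  (-503)·L_3(u) = -(503/26)u^3 + (3521/52)u^2 + (3521/52)u - 1509/13
Adding term by term: -4u^3 - 3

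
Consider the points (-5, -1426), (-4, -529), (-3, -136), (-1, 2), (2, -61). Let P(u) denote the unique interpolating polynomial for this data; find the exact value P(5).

-2176

Evaluate each Lagrange basis at u = 5:
L_0(5) = (9)·(8)·(6)·(3)/[(-1)·(-2)·(-4)·(-7)] = 162/7
L_1(5) = (10)·(8)·(6)·(3)/[(1)·(-1)·(-3)·(-6)] = -80
L_2(5) = (10)·(9)·(6)·(3)/[(2)·(1)·(-2)·(-5)] = 81
L_3(5) = (10)·(9)·(8)·(3)/[(4)·(3)·(2)·(-3)] = -30
L_4(5) = (10)·(9)·(8)·(6)/[(7)·(6)·(5)·(3)] = 48/7
Sum: (-1426)·(162/7) + (-529)·(-80) + (-136)·(81) + 2·(-30) + (-61)·(48/7) = -2176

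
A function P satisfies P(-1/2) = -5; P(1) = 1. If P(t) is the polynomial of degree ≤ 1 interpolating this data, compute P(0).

-3

Evaluate each Lagrange basis at t = 0:
L_0(0) = (-1)/[(-3/2)] = 2/3
L_1(0) = (1/2)/[(3/2)] = 1/3
Sum: (-5)·(2/3) + 1·(1/3) = -3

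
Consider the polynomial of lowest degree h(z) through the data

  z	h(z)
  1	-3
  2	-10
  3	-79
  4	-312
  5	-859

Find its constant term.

Build the Lagrange basis polynomials:
L_0(z) = (z - 2)(z - 3)(z - 4)(z - 5) / [24] = (1/24)z^4 - (7/12)z^3 + (71/24)z^2 - (77/12)z + 5
L_1(z) = (z - 1)(z - 3)(z - 4)(z - 5) / [-6] = -(1/6)z^4 + (13/6)z^3 - (59/6)z^2 + (107/6)z - 10
L_2(z) = (z - 1)(z - 2)(z - 4)(z - 5) / [4] = (1/4)z^4 - 3z^3 + (49/4)z^2 - (39/2)z + 10
L_3(z) = (z - 1)(z - 2)(z - 3)(z - 5) / [-6] = -(1/6)z^4 + (11/6)z^3 - (41/6)z^2 + (61/6)z - 5
L_4(z) = (z - 1)(z - 2)(z - 3)(z - 4) / [24] = (1/24)z^4 - (5/12)z^3 + (35/24)z^2 - (25/12)z + 1
h(z) = (-3)·L_0 + (-10)·L_1 + (-79)·L_2 + (-312)·L_3 + (-859)·L_4
Only the constant term is needed; take it from each L_i and combine:
(-3)·(5) + (-10)·(-10) + (-79)·(10) + (-312)·(-5) + (-859)·(1) = -4

-4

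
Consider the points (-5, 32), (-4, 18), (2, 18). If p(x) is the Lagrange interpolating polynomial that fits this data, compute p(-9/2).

49/2

Evaluate each Lagrange basis at x = -9/2:
L_0(-9/2) = (-1/2)·(-13/2)/[(-1)·(-7)] = 13/28
L_1(-9/2) = (1/2)·(-13/2)/[(1)·(-6)] = 13/24
L_2(-9/2) = (1/2)·(-1/2)/[(7)·(6)] = -1/168
Sum: 32·(13/28) + 18·(13/24) + 18·(-1/168) = 49/2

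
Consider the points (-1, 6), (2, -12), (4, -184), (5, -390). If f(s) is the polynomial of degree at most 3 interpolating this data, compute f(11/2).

-1067/2

Using Newton's divided-difference form:
f[-1,2] = (-12 - 6) / (2 - (-1)) = -6
f[2,4] = (-184 - (-12)) / (4 - 2) = -86
f[4,5] = (-390 - (-184)) / (5 - 4) = -206
f[-1,2,4] = (-86 - (-6)) / (4 - (-1)) = -16
f[2,4,5] = (-206 - (-86)) / (5 - 2) = -40
f[-1,2,4,5] = (-40 - (-16)) / (5 - (-1)) = -4
f(11/2) = 6 + (-6)·(13/2) + (-16)·(13/2)·(7/2) + (-4)·(13/2)·(7/2)·(3/2) = -1067/2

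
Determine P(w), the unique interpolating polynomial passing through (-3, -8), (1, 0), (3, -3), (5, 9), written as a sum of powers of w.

P(w) = (59/192)w^3 - (57/64)w^2 - (371/192)w + 161/64

L_0(w) = (w - 1)(w - 3)(w - 5) / [-192] = -(1/192)w^3 + (3/64)w^2 - (23/192)w + 5/64
L_1(w) = (w + 3)(w - 3)(w - 5) / [32] = (1/32)w^3 - (5/32)w^2 - (9/32)w + 45/32
L_2(w) = (w + 3)(w - 1)(w - 5) / [-24] = -(1/24)w^3 + (1/8)w^2 + (13/24)w - 5/8
L_3(w) = (w + 3)(w - 1)(w - 3) / [64] = (1/64)w^3 - (1/64)w^2 - (9/64)w + 9/64
P(w) = (-8)·L_0 + 0·L_1 + (-3)·L_2 + 9·L_3
  (-8)·L_0(w) = (1/24)w^3 - (3/8)w^2 + (23/24)w - 5/8
  0·L_1(w) = 0
  (-3)·L_2(w) = (1/8)w^3 - (3/8)w^2 - (13/8)w + 15/8
  9·L_3(w) = (9/64)w^3 - (9/64)w^2 - (81/64)w + 81/64
Adding term by term: (59/192)w^3 - (57/64)w^2 - (371/192)w + 161/64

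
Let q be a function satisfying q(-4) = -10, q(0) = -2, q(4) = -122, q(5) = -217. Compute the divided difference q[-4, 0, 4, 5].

q[-4,0] = (-2 - (-10)) / (0 - (-4)) = 2
q[0,4] = (-122 - (-2)) / (4 - 0) = -30
q[4,5] = (-217 - (-122)) / (5 - 4) = -95
q[-4,0,4] = (-30 - 2) / (4 - (-4)) = -4
q[0,4,5] = (-95 - (-30)) / (5 - 0) = -13
q[-4,0,4,5] = (-13 - (-4)) / (5 - (-4)) = -1

-1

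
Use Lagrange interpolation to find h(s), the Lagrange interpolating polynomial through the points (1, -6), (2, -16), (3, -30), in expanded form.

Build the Lagrange basis polynomials:
L_0(s) = (s - 2)(s - 3) / [2] = (1/2)s^2 - (5/2)s + 3
L_1(s) = (s - 1)(s - 3) / [-1] = -s^2 + 4s - 3
L_2(s) = (s - 1)(s - 2) / [2] = (1/2)s^2 - (3/2)s + 1
h(s) = (-6)·L_0 + (-16)·L_1 + (-30)·L_2
  (-6)·L_0(s) = -3s^2 + 15s - 18
  (-16)·L_1(s) = 16s^2 - 64s + 48
  (-30)·L_2(s) = -15s^2 + 45s - 30
Adding term by term: -2s^2 - 4s

h(s) = -2s^2 - 4s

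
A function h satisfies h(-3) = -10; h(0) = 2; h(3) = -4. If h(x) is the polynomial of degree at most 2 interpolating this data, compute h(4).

-10

Evaluate each Lagrange basis at x = 4:
L_0(4) = (4)·(1)/[(-3)·(-6)] = 2/9
L_1(4) = (7)·(1)/[(3)·(-3)] = -7/9
L_2(4) = (7)·(4)/[(6)·(3)] = 14/9
Sum: (-10)·(2/9) + 2·(-7/9) + (-4)·(14/9) = -10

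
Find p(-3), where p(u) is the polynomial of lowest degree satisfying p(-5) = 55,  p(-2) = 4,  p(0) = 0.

15

Evaluate each Lagrange basis at u = -3:
L_0(-3) = (-1)·(-3)/[(-3)·(-5)] = 1/5
L_1(-3) = (2)·(-3)/[(3)·(-2)] = 1
L_2(-3) = (2)·(-1)/[(5)·(2)] = -1/5
Sum: 55·(1/5) + 4·(1) + 0 = 15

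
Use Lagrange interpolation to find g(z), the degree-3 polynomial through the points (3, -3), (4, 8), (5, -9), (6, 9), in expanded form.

Build the Lagrange basis polynomials:
L_0(z) = (z - 4)(z - 5)(z - 6) / [-6] = -(1/6)z^3 + (5/2)z^2 - (37/3)z + 20
L_1(z) = (z - 3)(z - 5)(z - 6) / [2] = (1/2)z^3 - 7z^2 + (63/2)z - 45
L_2(z) = (z - 3)(z - 4)(z - 6) / [-2] = -(1/2)z^3 + (13/2)z^2 - 27z + 36
L_3(z) = (z - 3)(z - 4)(z - 5) / [6] = (1/6)z^3 - 2z^2 + (47/6)z - 10
g(z) = (-3)·L_0 + 8·L_1 + (-9)·L_2 + 9·L_3
  (-3)·L_0(z) = (1/2)z^3 - (15/2)z^2 + 37z - 60
  8·L_1(z) = 4z^3 - 56z^2 + 252z - 360
  (-9)·L_2(z) = (9/2)z^3 - (117/2)z^2 + 243z - 324
  9·L_3(z) = (3/2)z^3 - 18z^2 + (141/2)z - 90
Adding term by term: (21/2)z^3 - 140z^2 + (1205/2)z - 834

g(z) = (21/2)z^3 - 140z^2 + (1205/2)z - 834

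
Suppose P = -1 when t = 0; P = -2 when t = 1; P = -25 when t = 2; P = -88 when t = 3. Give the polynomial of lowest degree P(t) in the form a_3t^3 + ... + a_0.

P(t) = -3t^3 - 2t^2 + 4t - 1

Build the Lagrange basis polynomials:
L_0(t) = (t - 1)(t - 2)(t - 3) / [-6] = -(1/6)t^3 + t^2 - (11/6)t + 1
L_1(t) = t(t - 2)(t - 3) / [2] = (1/2)t^3 - (5/2)t^2 + 3t
L_2(t) = t(t - 1)(t - 3) / [-2] = -(1/2)t^3 + 2t^2 - (3/2)t
L_3(t) = t(t - 1)(t - 2) / [6] = (1/6)t^3 - (1/2)t^2 + (1/3)t
P(t) = (-1)·L_0 + (-2)·L_1 + (-25)·L_2 + (-88)·L_3
  (-1)·L_0(t) = (1/6)t^3 - t^2 + (11/6)t - 1
  (-2)·L_1(t) = -t^3 + 5t^2 - 6t
  (-25)·L_2(t) = (25/2)t^3 - 50t^2 + (75/2)t
  (-88)·L_3(t) = -(44/3)t^3 + 44t^2 - (88/3)t
Adding term by term: -3t^3 - 2t^2 + 4t - 1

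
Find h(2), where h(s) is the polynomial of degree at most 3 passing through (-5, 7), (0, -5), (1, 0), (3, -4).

Using Newton's divided-difference form:
h[-5,0] = (-5 - 7) / (0 - (-5)) = -12/5
h[0,1] = (0 - (-5)) / (1 - 0) = 5
h[1,3] = (-4 - 0) / (3 - 1) = -2
h[-5,0,1] = (5 - (-12/5)) / (1 - (-5)) = 37/30
h[0,1,3] = (-2 - 5) / (3 - 0) = -7/3
h[-5,0,1,3] = (-7/3 - 37/30) / (3 - (-5)) = -107/240
h(2) = 7 + (-12/5)·(7) + (37/30)·(7)·(2) + (-107/240)·(7)·(2)·(1) = 49/40

49/40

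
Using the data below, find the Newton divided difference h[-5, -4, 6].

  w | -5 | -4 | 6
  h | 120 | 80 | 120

h[-5,-4] = (80 - 120) / (-4 - (-5)) = -40
h[-4,6] = (120 - 80) / (6 - (-4)) = 4
h[-5,-4,6] = (4 - (-40)) / (6 - (-5)) = 4

4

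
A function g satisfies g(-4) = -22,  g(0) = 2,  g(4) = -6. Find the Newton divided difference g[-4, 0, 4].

-1

g[-4,0] = (2 - (-22)) / (0 - (-4)) = 6
g[0,4] = (-6 - 2) / (4 - 0) = -2
g[-4,0,4] = (-2 - 6) / (4 - (-4)) = -1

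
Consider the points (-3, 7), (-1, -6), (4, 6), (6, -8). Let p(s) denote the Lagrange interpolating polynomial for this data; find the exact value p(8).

Evaluate each Lagrange basis at s = 8:
L_0(8) = (9)·(4)·(2)/[(-2)·(-7)·(-9)] = -4/7
L_1(8) = (11)·(4)·(2)/[(2)·(-5)·(-7)] = 44/35
L_2(8) = (11)·(9)·(2)/[(7)·(5)·(-2)] = -99/35
L_3(8) = (11)·(9)·(4)/[(9)·(7)·(2)] = 22/7
Sum: 7·(-4/7) + (-6)·(44/35) + 6·(-99/35) + (-8)·(22/7) = -1878/35

-1878/35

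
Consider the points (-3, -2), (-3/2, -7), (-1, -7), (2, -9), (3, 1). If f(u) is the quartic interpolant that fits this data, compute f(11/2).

Evaluate each Lagrange basis at u = 11/2:
L_0(11/2) = (7)·(13/2)·(7/2)·(5/2)/[(-3/2)·(-2)·(-5)·(-6)] = 637/144
L_1(11/2) = (17/2)·(13/2)·(7/2)·(5/2)/[(3/2)·(-1/2)·(-7/2)·(-9/2)] = -1105/27
L_2(11/2) = (17/2)·(7)·(7/2)·(5/2)/[(2)·(1/2)·(-3)·(-4)] = 4165/96
L_3(11/2) = (17/2)·(7)·(13/2)·(5/2)/[(5)·(7/2)·(3)·(-1)] = -221/12
L_4(11/2) = (17/2)·(7)·(13/2)·(7/2)/[(6)·(9/2)·(4)·(1)] = 10829/864
Sum: (-2)·(637/144) + (-7)·(-1105/27) + (-7)·(4165/96) + (-9)·(-221/12) + 1·(10829/864) = 65759/432

65759/432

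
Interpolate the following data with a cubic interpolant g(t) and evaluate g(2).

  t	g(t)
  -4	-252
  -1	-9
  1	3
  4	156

Evaluate each Lagrange basis at t = 2:
L_0(2) = (3)·(1)·(-2)/[(-3)·(-5)·(-8)] = 1/20
L_1(2) = (6)·(1)·(-2)/[(3)·(-2)·(-5)] = -2/5
L_2(2) = (6)·(3)·(-2)/[(5)·(2)·(-3)] = 6/5
L_3(2) = (6)·(3)·(1)/[(8)·(5)·(3)] = 3/20
Sum: (-252)·(1/20) + (-9)·(-2/5) + 3·(6/5) + 156·(3/20) = 18

18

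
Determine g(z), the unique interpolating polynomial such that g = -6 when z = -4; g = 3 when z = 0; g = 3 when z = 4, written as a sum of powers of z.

Build the Lagrange basis polynomials:
L_0(z) = z(z - 4) / [32] = (1/32)z^2 - (1/8)z
L_1(z) = (z + 4)(z - 4) / [-16] = -(1/16)z^2 + 1
L_2(z) = (z + 4)z / [32] = (1/32)z^2 + (1/8)z
g(z) = (-6)·L_0 + 3·L_1 + 3·L_2
  (-6)·L_0(z) = -(3/16)z^2 + (3/4)z
  3·L_1(z) = -(3/16)z^2 + 3
  3·L_2(z) = (3/32)z^2 + (3/8)z
Adding term by term: -(9/32)z^2 + (9/8)z + 3

g(z) = -(9/32)z^2 + (9/8)z + 3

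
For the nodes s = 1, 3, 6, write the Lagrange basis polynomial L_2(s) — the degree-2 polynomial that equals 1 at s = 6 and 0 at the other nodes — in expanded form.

L_2(s) = (s - 1)(s - 3) / [(5)·(3)]
       = (s^2 - 4s + 3) / (15)

L_2(s) = (1/15)s^2 - (4/15)s + 1/5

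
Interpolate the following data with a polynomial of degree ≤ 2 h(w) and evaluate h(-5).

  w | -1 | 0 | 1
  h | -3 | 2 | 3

Evaluate each Lagrange basis at w = -5:
L_0(-5) = (-5)·(-6)/[(-1)·(-2)] = 15
L_1(-5) = (-4)·(-6)/[(1)·(-1)] = -24
L_2(-5) = (-4)·(-5)/[(2)·(1)] = 10
Sum: (-3)·(15) + 2·(-24) + 3·(10) = -63

-63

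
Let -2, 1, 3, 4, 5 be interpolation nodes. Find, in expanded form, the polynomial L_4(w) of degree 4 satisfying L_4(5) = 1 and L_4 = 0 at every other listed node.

L_4(w) = (1/56)w^4 - (3/28)w^3 + (3/56)w^2 + (13/28)w - 3/7

L_4(w) = (w + 2)(w - 1)(w - 3)(w - 4) / [(7)·(4)·(2)·(1)]
       = (w^4 - 6w^3 + 3w^2 + 26w - 24) / (56)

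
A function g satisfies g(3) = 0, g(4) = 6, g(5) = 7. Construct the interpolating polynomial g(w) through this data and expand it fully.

g(w) = -(5/2)w^2 + (47/2)w - 48

L_0(w) = (w - 4)(w - 5) / [2] = (1/2)w^2 - (9/2)w + 10
L_1(w) = (w - 3)(w - 5) / [-1] = -w^2 + 8w - 15
L_2(w) = (w - 3)(w - 4) / [2] = (1/2)w^2 - (7/2)w + 6
g(w) = 0·L_0 + 6·L_1 + 7·L_2
  0·L_0(w) = 0
  6·L_1(w) = -6w^2 + 48w - 90
  7·L_2(w) = (7/2)w^2 - (49/2)w + 42
Adding term by term: -(5/2)w^2 + (47/2)w - 48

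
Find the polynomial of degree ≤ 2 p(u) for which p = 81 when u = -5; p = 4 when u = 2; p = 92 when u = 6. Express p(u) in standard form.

p(u) = 3u^2 - 2u - 4

L_0(u) = (u - 2)(u - 6) / [77] = (1/77)u^2 - (8/77)u + 12/77
L_1(u) = (u + 5)(u - 6) / [-28] = -(1/28)u^2 + (1/28)u + 15/14
L_2(u) = (u + 5)(u - 2) / [44] = (1/44)u^2 + (3/44)u - 5/22
p(u) = 81·L_0 + 4·L_1 + 92·L_2
  81·L_0(u) = (81/77)u^2 - (648/77)u + 972/77
  4·L_1(u) = -(1/7)u^2 + (1/7)u + 30/7
  92·L_2(u) = (23/11)u^2 + (69/11)u - 230/11
Adding term by term: 3u^2 - 2u - 4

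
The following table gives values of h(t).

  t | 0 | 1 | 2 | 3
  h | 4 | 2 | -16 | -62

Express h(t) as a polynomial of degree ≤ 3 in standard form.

Newton's divided differences:
h[0,1] = (2 - 4) / (1 - 0) = -2
h[1,2] = (-16 - 2) / (2 - 1) = -18
h[2,3] = (-62 - (-16)) / (3 - 2) = -46
h[0,1,2] = (-18 - (-2)) / (2 - 0) = -8
h[1,2,3] = (-46 - (-18)) / (3 - 1) = -14
h[0,1,2,3] = (-14 - (-8)) / (3 - 0) = -2
h(t) = 4 + (-2)·t + (-8)·t(t - 1) + (-2)·t(t - 1)(t - 2)
Expanding: h(t) = -2t^3 - 2t^2 + 2t + 4

h(t) = -2t^3 - 2t^2 + 2t + 4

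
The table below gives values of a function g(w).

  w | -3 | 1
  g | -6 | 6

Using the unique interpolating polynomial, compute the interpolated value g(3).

L_0(3) = (2)/[(-4)] = -1/2
L_1(3) = (6)/[(4)] = 3/2
Sum: (-6)·(-1/2) + 6·(3/2) = 12

12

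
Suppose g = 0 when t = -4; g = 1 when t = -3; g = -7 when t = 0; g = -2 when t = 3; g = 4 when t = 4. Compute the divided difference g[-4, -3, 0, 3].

59/252

g[-4,-3] = (1 - 0) / (-3 - (-4)) = 1
g[-3,0] = (-7 - 1) / (0 - (-3)) = -8/3
g[0,3] = (-2 - (-7)) / (3 - 0) = 5/3
g[-4,-3,0] = (-8/3 - 1) / (0 - (-4)) = -11/12
g[-3,0,3] = (5/3 - (-8/3)) / (3 - (-3)) = 13/18
g[-4,-3,0,3] = (13/18 - (-11/12)) / (3 - (-4)) = 59/252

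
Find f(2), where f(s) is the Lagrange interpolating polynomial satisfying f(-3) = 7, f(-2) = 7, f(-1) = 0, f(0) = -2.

Evaluate each Lagrange basis at s = 2:
L_0(2) = (4)·(3)·(2)/[(-1)·(-2)·(-3)] = -4
L_1(2) = (5)·(3)·(2)/[(1)·(-1)·(-2)] = 15
L_2(2) = (5)·(4)·(2)/[(2)·(1)·(-1)] = -20
L_3(2) = (5)·(4)·(3)/[(3)·(2)·(1)] = 10
Sum: 7·(-4) + 7·(15) + 0 + (-2)·(10) = 57

57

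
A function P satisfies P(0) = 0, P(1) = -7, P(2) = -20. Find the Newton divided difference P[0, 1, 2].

P[0,1] = (-7 - 0) / (1 - 0) = -7
P[1,2] = (-20 - (-7)) / (2 - 1) = -13
P[0,1,2] = (-13 - (-7)) / (2 - 0) = -3

-3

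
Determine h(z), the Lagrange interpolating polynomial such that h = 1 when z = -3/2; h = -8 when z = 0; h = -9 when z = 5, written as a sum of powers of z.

h(z) = (58/65)z^2 - (303/65)z - 8

L_0(z) = z(z - 5) / [39/4] = (4/39)z^2 - (20/39)z
L_1(z) = (z + 3/2)(z - 5) / [-15/2] = -(2/15)z^2 + (7/15)z + 1
L_2(z) = (z + 3/2)z / [65/2] = (2/65)z^2 + (3/65)z
h(z) = 1·L_0 + (-8)·L_1 + (-9)·L_2
  1·L_0(z) = (4/39)z^2 - (20/39)z
  (-8)·L_1(z) = (16/15)z^2 - (56/15)z - 8
  (-9)·L_2(z) = -(18/65)z^2 - (27/65)z
Adding term by term: (58/65)z^2 - (303/65)z - 8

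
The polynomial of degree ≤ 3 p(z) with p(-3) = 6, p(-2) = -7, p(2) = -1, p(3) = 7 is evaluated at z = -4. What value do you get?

L_0(-4) = (-2)·(-6)·(-7)/[(-1)·(-5)·(-6)] = 14/5
L_1(-4) = (-1)·(-6)·(-7)/[(1)·(-4)·(-5)] = -21/10
L_2(-4) = (-1)·(-2)·(-7)/[(5)·(4)·(-1)] = 7/10
L_3(-4) = (-1)·(-2)·(-6)/[(6)·(5)·(1)] = -2/5
Sum: 6·(14/5) + (-7)·(-21/10) + (-1)·(7/10) + 7·(-2/5) = 28

28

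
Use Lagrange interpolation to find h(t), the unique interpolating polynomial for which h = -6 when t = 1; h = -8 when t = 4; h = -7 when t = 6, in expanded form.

h(t) = (7/30)t^2 - (11/6)t - 22/5

L_0(t) = (t - 4)(t - 6) / [15] = (1/15)t^2 - (2/3)t + 8/5
L_1(t) = (t - 1)(t - 6) / [-6] = -(1/6)t^2 + (7/6)t - 1
L_2(t) = (t - 1)(t - 4) / [10] = (1/10)t^2 - (1/2)t + 2/5
h(t) = (-6)·L_0 + (-8)·L_1 + (-7)·L_2
  (-6)·L_0(t) = -(2/5)t^2 + 4t - 48/5
  (-8)·L_1(t) = (4/3)t^2 - (28/3)t + 8
  (-7)·L_2(t) = -(7/10)t^2 + (7/2)t - 14/5
Adding term by term: (7/30)t^2 - (11/6)t - 22/5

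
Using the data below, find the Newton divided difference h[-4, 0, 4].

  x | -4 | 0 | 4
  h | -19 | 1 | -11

h[-4,0] = (1 - (-19)) / (0 - (-4)) = 5
h[0,4] = (-11 - 1) / (4 - 0) = -3
h[-4,0,4] = (-3 - 5) / (4 - (-4)) = -1

-1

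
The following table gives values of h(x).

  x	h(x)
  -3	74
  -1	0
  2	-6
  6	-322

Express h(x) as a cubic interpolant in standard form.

Build the Lagrange basis polynomials:
L_0(x) = (x + 1)(x - 2)(x - 6) / [-90] = -(1/90)x^3 + (7/90)x^2 - (2/45)x - 2/15
L_1(x) = (x + 3)(x - 2)(x - 6) / [42] = (1/42)x^3 - (5/42)x^2 - (2/7)x + 6/7
L_2(x) = (x + 3)(x + 1)(x - 6) / [-60] = -(1/60)x^3 + (1/30)x^2 + (7/20)x + 3/10
L_3(x) = (x + 3)(x + 1)(x - 2) / [252] = (1/252)x^3 + (1/126)x^2 - (5/252)x - 1/42
h(x) = 74·L_0 + 0·L_1 + (-6)·L_2 + (-322)·L_3
  74·L_0(x) = -(37/45)x^3 + (259/45)x^2 - (148/45)x - 148/15
  0·L_1(x) = 0
  (-6)·L_2(x) = (1/10)x^3 - (1/5)x^2 - (21/10)x - 9/5
  (-322)·L_3(x) = -(23/18)x^3 - (23/9)x^2 + (115/18)x + 23/3
Adding term by term: -2x^3 + 3x^2 + x - 4

h(x) = -2x^3 + 3x^2 + x - 4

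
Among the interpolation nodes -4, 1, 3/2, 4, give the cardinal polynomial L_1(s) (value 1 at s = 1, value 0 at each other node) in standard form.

L_1(s) = (s + 4)(s - 3/2)(s - 4) / [(5)·(-1/2)·(-3)]
       = (s^3 - (3/2)s^2 - 16s + 24) / (15/2)

L_1(s) = (2/15)s^3 - (1/5)s^2 - (32/15)s + 16/5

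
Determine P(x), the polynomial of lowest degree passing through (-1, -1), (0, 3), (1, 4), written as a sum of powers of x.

P(x) = -(3/2)x^2 + (5/2)x + 3

Newton's divided differences:
P[-1,0] = (3 - (-1)) / (0 - (-1)) = 4
P[0,1] = (4 - 3) / (1 - 0) = 1
P[-1,0,1] = (1 - 4) / (1 - (-1)) = -3/2
P(x) = -1 + 4·(x + 1) + (-3/2)·(x + 1)x
Expanding: P(x) = -(3/2)x^2 + (5/2)x + 3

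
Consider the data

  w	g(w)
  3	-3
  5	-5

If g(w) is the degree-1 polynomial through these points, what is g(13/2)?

L_0(13/2) = (3/2)/[(-2)] = -3/4
L_1(13/2) = (7/2)/[(2)] = 7/4
Sum: (-3)·(-3/4) + (-5)·(7/4) = -13/2

-13/2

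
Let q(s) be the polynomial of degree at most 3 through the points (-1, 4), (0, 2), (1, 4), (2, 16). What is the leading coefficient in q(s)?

1

Build the Lagrange basis polynomials:
L_0(s) = s(s - 1)(s - 2) / [-6] = -(1/6)s^3 + (1/2)s^2 - (1/3)s
L_1(s) = (s + 1)(s - 1)(s - 2) / [2] = (1/2)s^3 - s^2 - (1/2)s + 1
L_2(s) = (s + 1)s(s - 2) / [-2] = -(1/2)s^3 + (1/2)s^2 + s
L_3(s) = (s + 1)s(s - 1) / [6] = (1/6)s^3 - (1/6)s
q(s) = 4·L_0 + 2·L_1 + 4·L_2 + 16·L_3
Only the coefficient of s^3 is needed; take it from each L_i and combine:
4·(-1/6) + 2·(1/2) + 4·(-1/2) + 16·(1/6) = 1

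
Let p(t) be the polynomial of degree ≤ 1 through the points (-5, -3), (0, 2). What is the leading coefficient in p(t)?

The leading coefficient equals the top divided difference p[-5,0].
p[-5,0] = (2 - (-3)) / (0 - (-5)) = 1

1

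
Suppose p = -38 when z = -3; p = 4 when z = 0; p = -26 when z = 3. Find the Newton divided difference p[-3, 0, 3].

-4

p[-3,0] = (4 - (-38)) / (0 - (-3)) = 14
p[0,3] = (-26 - 4) / (3 - 0) = -10
p[-3,0,3] = (-10 - 14) / (3 - (-3)) = -4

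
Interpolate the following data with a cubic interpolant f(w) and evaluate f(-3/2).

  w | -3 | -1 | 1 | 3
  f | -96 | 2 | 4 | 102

-6

L_0(-3/2) = (-1/2)·(-5/2)·(-9/2)/[(-2)·(-4)·(-6)] = 15/128
L_1(-3/2) = (3/2)·(-5/2)·(-9/2)/[(2)·(-2)·(-4)] = 135/128
L_2(-3/2) = (3/2)·(-1/2)·(-9/2)/[(4)·(2)·(-2)] = -27/128
L_3(-3/2) = (3/2)·(-1/2)·(-5/2)/[(6)·(4)·(2)] = 5/128
Sum: (-96)·(15/128) + 2·(135/128) + 4·(-27/128) + 102·(5/128) = -6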